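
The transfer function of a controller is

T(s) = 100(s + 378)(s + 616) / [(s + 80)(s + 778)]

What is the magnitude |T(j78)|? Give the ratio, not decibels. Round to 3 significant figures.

274

At s = jω = j78:
zero (s+378): 378 + j78 → |·| = √(378²+78²) = √148968 ≈ 385.96, ∠ = arctan(78/378) ≈ 11.66°
zero (s+616): 616 + j78 → |·| = √(616²+78²) = √385540 ≈ 620.92, ∠ = arctan(78/616) ≈ 7.22°
pole (s+80): 80 + j78 → |·| = √(80²+78²) = √12484 ≈ 111.73, ∠ = arctan(78/80) ≈ 44.27°
pole (s+778): 778 + j78 → |·| = √(778²+78²) = √611368 ≈ 781.9, ∠ = arctan(78/778) ≈ 5.73°
|T| = 100 · 2.3965e+05 / 87362 ≈ 274.32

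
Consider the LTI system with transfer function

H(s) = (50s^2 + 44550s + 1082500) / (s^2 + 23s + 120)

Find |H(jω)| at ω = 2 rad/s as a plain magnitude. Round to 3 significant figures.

8.70e+03

Substitute s = j2:
Numerator: 50(j2)^2 + 44550(j2) + 1082500 = 1082300 + j89100
Denominator: (j2)^2 + 23(j2) + 120 = 116 + j46
|N| = √(1082300² + 89100²) ≈ 1.086e+06, ∠N ≈ 4.71°
|D| = √(116² + 46²) ≈ 124.79, ∠D ≈ 21.63°
|H| = 1.086e+06 / 124.79 ≈ 8702.6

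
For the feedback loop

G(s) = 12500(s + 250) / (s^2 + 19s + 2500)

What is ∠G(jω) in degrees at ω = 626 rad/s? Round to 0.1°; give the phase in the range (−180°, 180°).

At s = jω = j626:
zero (s+250): 250 + j626 → |·| = √(250²+626²) = √454376 ≈ 674.07, ∠ = arctan(626/250) ≈ 68.23°
quadratic: (j626)² + 19·j626 + 2500 = -389376 + j11894 → |·| ≈ 3.8956e+05, ∠ ≈ 178.25°
∠G = 68.23° − 178.25° = -110.02°

-110.0°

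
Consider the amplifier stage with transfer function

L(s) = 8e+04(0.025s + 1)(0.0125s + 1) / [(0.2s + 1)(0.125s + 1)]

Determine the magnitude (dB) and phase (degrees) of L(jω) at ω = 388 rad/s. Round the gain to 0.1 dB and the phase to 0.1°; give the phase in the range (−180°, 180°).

At ω = 388 rad/s:
zero (1 + j388·0.025) = 1 + j9.7 → |·| ≈ 9.7514, ∠ ≈ 84.11°
zero (1 + j388·0.0125) = 1 + j4.85 → |·| ≈ 4.952, ∠ ≈ 78.35°
pole (1 + j388·0.2) = 1 + j77.6 → |·| ≈ 77.606, ∠ ≈ 89.26°
pole (1 + j388·0.125) = 1 + j48.5 → |·| ≈ 48.51, ∠ ≈ 88.82°
|L| = 8e+04 · 9.7514 · 4.952 / (77.606 · 48.51) ≈ 1026.2
Gain = 20 log₁₀(1026.2) ≈ 60.22 dB
∠L = (84.11° + 78.35°) − (89.26° + 88.82°) = -15.62°

60.2 dB, -15.6°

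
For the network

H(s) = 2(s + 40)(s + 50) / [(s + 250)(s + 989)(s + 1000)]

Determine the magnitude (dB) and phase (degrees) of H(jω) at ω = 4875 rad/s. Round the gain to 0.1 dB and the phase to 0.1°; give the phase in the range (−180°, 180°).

At s = jω = j4875:
zero (s+40): 40 + j4875 → |·| = √(40²+4875²) = √23767225 ≈ 4875.2, ∠ = arctan(4875/40) ≈ 89.53°
zero (s+50): 50 + j4875 → |·| = √(50²+4875²) = √23768125 ≈ 4875.3, ∠ = arctan(4875/50) ≈ 89.41°
pole (s+250): 250 + j4875 → |·| = √(250²+4875²) = √23828125 ≈ 4881.4, ∠ = arctan(4875/250) ≈ 87.06°
pole (s+989): 989 + j4875 → |·| = √(989²+4875²) = √24743746 ≈ 4974.3, ∠ = arctan(4875/989) ≈ 78.53°
pole (s+1000): 1000 + j4875 → |·| = √(1000²+4875²) = √24765625 ≈ 4976.5, ∠ = arctan(4875/1000) ≈ 78.41°
|H| = 2 · 2.3768e+07 / 1.2084e+11 ≈ 0.00039338
Gain = 20 log₁₀(0.00039338) ≈ -68.10 dB
∠H = 178.94° − 244.00° = -65.06°

-68.1 dB, -65.1°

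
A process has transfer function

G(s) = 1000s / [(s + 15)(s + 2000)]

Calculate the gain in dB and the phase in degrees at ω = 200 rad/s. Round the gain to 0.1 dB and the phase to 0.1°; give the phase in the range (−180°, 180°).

-6.1 dB, -1.4°

At s = jω = j200:
zero at origin: s = j200 → |·| = 200, ∠ = 90.00°
pole (s+15): 15 + j200 → |·| = √(15²+200²) = √40225 ≈ 200.56, ∠ = arctan(200/15) ≈ 85.71°
pole (s+2000): 2000 + j200 → |·| = √(2000²+200²) = √4040000 ≈ 2010, ∠ = arctan(200/2000) ≈ 5.71°
|G| = 1000 · 200 / 4.0313e+05 ≈ 0.49612
Gain = 20 log₁₀(0.49612) ≈ -6.09 dB
∠G = 90.00° − 91.42° = -1.42°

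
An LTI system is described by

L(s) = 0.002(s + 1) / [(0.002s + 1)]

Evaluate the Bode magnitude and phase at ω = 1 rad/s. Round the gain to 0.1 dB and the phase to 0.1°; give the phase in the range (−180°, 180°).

At ω = 1 rad/s:
zero (1 + j1·1) = 1 + j1 → |·| ≈ 1.4142, ∠ ≈ 45.00°
pole (1 + j1·0.002) = 1 + j0.002 → |·| ≈ 1, ∠ ≈ 0.11°
|L| = 0.002 · 1.4142 / (1) ≈ 0.0028284
Gain = 20 log₁₀(0.0028284) ≈ -50.97 dB
∠L = (45.00°) − (0.11°) = 44.89°

-51.0 dB, 44.9°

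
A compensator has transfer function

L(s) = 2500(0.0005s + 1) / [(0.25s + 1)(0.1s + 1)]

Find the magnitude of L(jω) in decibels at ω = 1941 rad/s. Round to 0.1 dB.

At ω = 1941 rad/s:
zero (1 + j1941·0.0005) = 1 + j0.9705 → |·| ≈ 1.3935, ∠ ≈ 44.14°
pole (1 + j1941·0.25) = 1 + j485.25 → |·| ≈ 485.25, ∠ ≈ 89.88°
pole (1 + j1941·0.1) = 1 + j194.1 → |·| ≈ 194.1, ∠ ≈ 89.70°
|L| = 2500 · 1.3935 / (485.25 · 194.1) ≈ 0.036988
Gain = 20 log₁₀(0.036988) ≈ -28.64 dB

-28.6 dB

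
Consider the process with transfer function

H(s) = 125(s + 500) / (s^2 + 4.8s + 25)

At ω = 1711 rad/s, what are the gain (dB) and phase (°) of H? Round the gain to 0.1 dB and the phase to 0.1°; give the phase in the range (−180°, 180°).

At s = jω = j1711:
zero (s+500): 500 + j1711 → |·| = √(500²+1711²) = √3177521 ≈ 1782.6, ∠ = arctan(1711/500) ≈ 73.71°
quadratic: (j1711)² + 4.8·j1711 + 25 = -2927496 + j8212.8 → |·| ≈ 2.9275e+06, ∠ ≈ 179.84°
|H| = 125 · 1782.6 / 2.9275e+06 ≈ 0.076114
Gain = 20 log₁₀(0.076114) ≈ -22.37 dB
∠H = 73.71° − 179.84° = -106.13°

-22.4 dB, -106.1°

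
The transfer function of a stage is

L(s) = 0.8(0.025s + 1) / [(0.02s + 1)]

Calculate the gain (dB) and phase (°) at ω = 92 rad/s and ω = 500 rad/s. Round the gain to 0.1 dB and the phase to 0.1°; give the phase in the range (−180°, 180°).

ω = 92: -0.4 dB, 5.0°; ω = 500: -0.0 dB, 1.1°

At ω = 92 rad/s:
zero (1 + j92·0.025) = 1 + j2.3 → |·| ≈ 2.508, ∠ ≈ 66.50°
pole (1 + j92·0.02) = 1 + j1.84 → |·| ≈ 2.0942, ∠ ≈ 61.48°
|L| = 0.8 · 2.508 / (2.0942) ≈ 0.95807
Gain = 20 log₁₀(0.95807) ≈ -0.37 dB
∠L = (66.50°) − (61.48°) = 5.02°

At ω = 500 rad/s:
zero (1 + j500·0.025) = 1 + j12.5 → |·| ≈ 12.54, ∠ ≈ 85.43°
pole (1 + j500·0.02) = 1 + j10 → |·| ≈ 10.05, ∠ ≈ 84.29°
|L| = 0.8 · 12.54 / (10.05) ≈ 0.99821
Gain = 20 log₁₀(0.99821) ≈ -0.02 dB
∠L = (85.43°) − (84.29°) = 1.14°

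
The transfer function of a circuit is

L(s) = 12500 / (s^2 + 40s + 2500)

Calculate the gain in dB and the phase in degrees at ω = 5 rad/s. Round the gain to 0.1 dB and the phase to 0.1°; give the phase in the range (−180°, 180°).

14.0 dB, -4.6°

At s = jω = j5:
quadratic: (j5)² + 40·j5 + 2500 = 2475 + j200 → |·| ≈ 2483.1, ∠ ≈ 4.62°
|L| = 12500 / 2483.1 ≈ 5.034
Gain = 20 log₁₀(5.034) ≈ 14.04 dB
∠L = 0.00° − 4.62° = -4.62°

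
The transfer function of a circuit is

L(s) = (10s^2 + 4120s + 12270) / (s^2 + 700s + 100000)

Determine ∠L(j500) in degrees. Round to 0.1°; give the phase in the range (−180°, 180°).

Substitute s = j500:
Numerator: 10(j500)^2 + 4120(j500) + 12270 = -2487730 + j2060000
Denominator: (j500)^2 + 700(j500) + 100000 = -150000 + j350000
|N| = √(2487730² + 2060000²) ≈ 3.2299e+06, ∠N ≈ 140.37°
|D| = √(150000² + 350000²) ≈ 3.8079e+05, ∠D ≈ 113.20°
∠L = 140.37° − 113.20° = 27.17°

27.2°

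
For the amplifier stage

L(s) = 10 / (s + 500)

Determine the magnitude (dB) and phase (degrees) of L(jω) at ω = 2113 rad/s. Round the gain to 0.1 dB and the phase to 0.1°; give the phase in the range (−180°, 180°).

-46.7 dB, -76.7°

Substitute s = j2113:
Numerator: 10 = 10 + j0
Denominator: (j2113) + 500 = 500 + j2113
|N| = √(10² + 0²) ≈ 10, ∠N ≈ 0.00°
|D| = √(500² + 2113²) ≈ 2171.4, ∠D ≈ 76.69°
|L| = 10 / 2171.4 ≈ 0.0046053
Gain = 20 log₁₀(0.0046053) ≈ -46.73 dB
∠L = 0.00° − 76.69° = -76.69°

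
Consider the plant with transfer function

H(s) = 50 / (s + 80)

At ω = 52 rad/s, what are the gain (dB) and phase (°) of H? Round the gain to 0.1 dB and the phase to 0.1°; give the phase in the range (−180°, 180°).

-5.6 dB, -33.0°

Substitute s = j52:
Numerator: 50 = 50 + j0
Denominator: (j52) + 80 = 80 + j52
|N| = √(50² + 0²) ≈ 50, ∠N ≈ 0.00°
|D| = √(80² + 52²) ≈ 95.415, ∠D ≈ 33.02°
|H| = 50 / 95.415 ≈ 0.52403
Gain = 20 log₁₀(0.52403) ≈ -5.61 dB
∠H = 0.00° − 33.02° = -33.02°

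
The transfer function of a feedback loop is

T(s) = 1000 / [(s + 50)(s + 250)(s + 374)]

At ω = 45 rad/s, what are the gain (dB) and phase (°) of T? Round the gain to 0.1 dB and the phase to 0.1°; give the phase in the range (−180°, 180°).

At s = jω = j45:
pole (s+50): 50 + j45 → |·| = √(50²+45²) = √4525 ≈ 67.268, ∠ = arctan(45/50) ≈ 41.99°
pole (s+250): 250 + j45 → |·| = √(250²+45²) = √64525 ≈ 254.02, ∠ = arctan(45/250) ≈ 10.20°
pole (s+374): 374 + j45 → |·| = √(374²+45²) = √141901 ≈ 376.7, ∠ = arctan(45/374) ≈ 6.86°
|T| = 1000 / 6.4368e+06 ≈ 0.00015536
Gain = 20 log₁₀(0.00015536) ≈ -76.17 dB
∠T = 0.00° − 59.05° = -59.05°

-76.2 dB, -59.1°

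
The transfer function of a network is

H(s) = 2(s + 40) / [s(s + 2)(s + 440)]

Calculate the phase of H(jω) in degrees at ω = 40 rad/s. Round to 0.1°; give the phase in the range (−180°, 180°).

At s = jω = j40:
zero (s+40): 40 + j40 → |·| = √(40²+40²) = √3200 ≈ 56.569, ∠ = arctan(40/40) ≈ 45.00°
pole (s+2): 2 + j40 → |·| = √(2²+40²) = √1604 ≈ 40.05, ∠ = arctan(40/2) ≈ 87.14°
pole (s+440): 440 + j40 → |·| = √(440²+40²) = √195200 ≈ 441.81, ∠ = arctan(40/440) ≈ 5.19°
pole at origin: |s| = 40, ∠ = 90.00° (in denominator)
∠H = 45.00° − 182.33° = -137.33°

-137.3°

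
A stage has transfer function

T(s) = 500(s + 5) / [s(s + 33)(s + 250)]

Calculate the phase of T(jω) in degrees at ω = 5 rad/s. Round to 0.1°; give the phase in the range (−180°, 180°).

At s = jω = j5:
zero (s+5): 5 + j5 → |·| = √(5²+5²) = √50 ≈ 7.0711, ∠ = arctan(5/5) ≈ 45.00°
pole (s+33): 33 + j5 → |·| = √(33²+5²) = √1114 ≈ 33.377, ∠ = arctan(5/33) ≈ 8.62°
pole (s+250): 250 + j5 → |·| = √(250²+5²) = √62525 ≈ 250.05, ∠ = arctan(5/250) ≈ 1.15°
pole at origin: |s| = 5, ∠ = 90.00° (in denominator)
∠T = 45.00° − 99.77° = -54.77°

-54.8°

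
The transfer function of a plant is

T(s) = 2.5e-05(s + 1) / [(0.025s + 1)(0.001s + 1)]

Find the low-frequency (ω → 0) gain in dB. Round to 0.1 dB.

T(0) = 2.5e-05 · 1 / 1 = 2.5e-05
20 log₁₀(2.5e-05) ≈ -92.04 dB

-92.0 dB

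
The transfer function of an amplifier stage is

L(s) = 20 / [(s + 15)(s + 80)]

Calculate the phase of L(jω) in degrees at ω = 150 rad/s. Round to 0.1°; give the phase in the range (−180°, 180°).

-146.2°

At s = jω = j150:
pole (s+15): 15 + j150 → |·| = √(15²+150²) = √22725 ≈ 150.75, ∠ = arctan(150/15) ≈ 84.29°
pole (s+80): 80 + j150 → |·| = √(80²+150²) = √28900 ≈ 170, ∠ = arctan(150/80) ≈ 61.93°
∠L = 0.00° − 146.22° = -146.22°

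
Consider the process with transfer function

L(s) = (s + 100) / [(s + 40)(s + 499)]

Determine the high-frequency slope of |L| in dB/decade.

-20 dB/decade

Each pole contributes −20 dB/decade at high frequency; each zero contributes +20 dB/decade.
Net: 1 zero(s) − 2 pole(s) → -20 dB/decade.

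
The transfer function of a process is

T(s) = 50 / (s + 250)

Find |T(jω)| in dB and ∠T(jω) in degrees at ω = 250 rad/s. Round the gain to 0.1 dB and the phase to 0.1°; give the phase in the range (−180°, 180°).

-17.0 dB, -45.0°

Substitute s = j250:
Numerator: 50 = 50 + j0
Denominator: (j250) + 250 = 250 + j250
|N| = √(50² + 0²) ≈ 50, ∠N ≈ 0.00°
|D| = √(250² + 250²) ≈ 353.55, ∠D ≈ 45.00°
|T| = 50 / 353.55 ≈ 0.14142
Gain = 20 log₁₀(0.14142) ≈ -16.99 dB
∠T = 0.00° − 45.00° = -45.00°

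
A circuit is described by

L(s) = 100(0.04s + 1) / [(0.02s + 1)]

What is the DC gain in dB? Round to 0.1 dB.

L(0) = 100 · 1 / 1 = 100
20 log₁₀(100) ≈ 40.00 dB

40.0 dB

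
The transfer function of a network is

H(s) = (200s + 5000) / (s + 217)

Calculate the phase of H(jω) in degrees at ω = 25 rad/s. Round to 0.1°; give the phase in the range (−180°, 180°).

38.4°

Substitute s = j25:
Numerator: 200(j25) + 5000 = 5000 + j5000
Denominator: (j25) + 217 = 217 + j25
|N| = √(5000² + 5000²) ≈ 7071.1, ∠N ≈ 45.00°
|D| = √(217² + 25²) ≈ 218.44, ∠D ≈ 6.57°
∠H = 45.00° − 6.57° = 38.43°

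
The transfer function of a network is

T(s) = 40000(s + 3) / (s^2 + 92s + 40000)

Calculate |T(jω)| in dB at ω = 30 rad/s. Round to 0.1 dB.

29.8 dB

At s = jω = j30:
zero (s+3): 3 + j30 → |·| = √(3²+30²) = √909 ≈ 30.15, ∠ = arctan(30/3) ≈ 84.29°
quadratic: (j30)² + 92·j30 + 40000 = 39100 + j2760 → |·| ≈ 39197, ∠ ≈ 4.04°
|T| = 40000 · 30.15 / 39197 ≈ 30.768
Gain = 20 log₁₀(30.768) ≈ 29.76 dB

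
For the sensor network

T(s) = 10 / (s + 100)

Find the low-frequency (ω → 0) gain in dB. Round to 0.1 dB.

-20.0 dB

T(0) = 10 / 100 = 0.1
20 log₁₀(0.1) ≈ -20.00 dB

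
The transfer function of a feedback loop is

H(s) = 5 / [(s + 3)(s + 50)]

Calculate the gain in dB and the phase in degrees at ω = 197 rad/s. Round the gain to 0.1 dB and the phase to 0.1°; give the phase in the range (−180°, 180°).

-78.1 dB, -164.9°

At s = jω = j197:
pole (s+3): 3 + j197 → |·| = √(3²+197²) = √38818 ≈ 197.02, ∠ = arctan(197/3) ≈ 89.13°
pole (s+50): 50 + j197 → |·| = √(50²+197²) = √41309 ≈ 203.25, ∠ = arctan(197/50) ≈ 75.76°
|H| = 5 / 40044 ≈ 0.00012486
Gain = 20 log₁₀(0.00012486) ≈ -78.07 dB
∠H = 0.00° − 164.89° = -164.89°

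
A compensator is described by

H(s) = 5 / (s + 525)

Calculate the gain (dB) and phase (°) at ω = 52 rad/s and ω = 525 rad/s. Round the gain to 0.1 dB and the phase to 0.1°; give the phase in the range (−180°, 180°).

At s = jω = j52:
pole (s+525): 525 + j52 → |·| = √(525²+52²) = √278329 ≈ 527.57, ∠ = arctan(52/525) ≈ 5.66°
|H| = 5 / 527.57 ≈ 0.0094774
Gain = 20 log₁₀(0.0094774) ≈ -40.47 dB
∠H = 0.00° − 5.66° = -5.66°

At s = jω = j525:
pole (s+525): 525 + j525 → |·| = √(525²+525²) = √551250 ≈ 742.46, ∠ = arctan(525/525) ≈ 45.00°
|H| = 5 / 742.46 ≈ 0.0067344
Gain = 20 log₁₀(0.0067344) ≈ -43.43 dB
∠H = 0.00° − 45.00° = -45.00°

ω = 52: -40.5 dB, -5.7°; ω = 525: -43.4 dB, -45.0°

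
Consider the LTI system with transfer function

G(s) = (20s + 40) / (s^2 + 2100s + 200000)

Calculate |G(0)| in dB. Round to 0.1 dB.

-74.0 dB

G(0) = 40 / 200000 = 0.0002
20 log₁₀(0.0002) ≈ -73.98 dB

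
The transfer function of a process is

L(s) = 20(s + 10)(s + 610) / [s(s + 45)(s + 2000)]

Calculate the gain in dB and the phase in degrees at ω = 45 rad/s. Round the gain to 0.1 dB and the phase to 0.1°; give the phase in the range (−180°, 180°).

-20.1 dB, -54.6°

At s = jω = j45:
zero (s+10): 10 + j45 → |·| = √(10²+45²) = √2125 ≈ 46.098, ∠ = arctan(45/10) ≈ 77.47°
zero (s+610): 610 + j45 → |·| = √(610²+45²) = √374125 ≈ 611.66, ∠ = arctan(45/610) ≈ 4.22°
pole (s+45): 45 + j45 → |·| = √(45²+45²) = √4050 ≈ 63.64, ∠ = arctan(45/45) ≈ 45.00°
pole (s+2000): 2000 + j45 → |·| = √(2000²+45²) = √4002025 ≈ 2000.5, ∠ = arctan(45/2000) ≈ 1.29°
pole at origin: |s| = 45, ∠ = 90.00° (in denominator)
|L| = 20 · 28196 / 5.729e+06 ≈ 0.098433
Gain = 20 log₁₀(0.098433) ≈ -20.14 dB
∠L = 81.69° − 136.29° = -54.60°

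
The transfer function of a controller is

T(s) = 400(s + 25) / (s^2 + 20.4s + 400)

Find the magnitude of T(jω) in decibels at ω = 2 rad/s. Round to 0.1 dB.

28.0 dB

At s = jω = j2:
zero (s+25): 25 + j2 → |·| = √(25²+2²) = √629 ≈ 25.08, ∠ = arctan(2/25) ≈ 4.57°
quadratic: (j2)² + 20.4·j2 + 400 = 396 + j40.8 → |·| ≈ 398.1, ∠ ≈ 5.88°
|T| = 400 · 25.08 / 398.1 ≈ 25.2
Gain = 20 log₁₀(25.2) ≈ 28.03 dB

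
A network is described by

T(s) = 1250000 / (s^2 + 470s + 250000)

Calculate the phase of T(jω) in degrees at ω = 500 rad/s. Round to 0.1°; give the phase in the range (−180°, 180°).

-90.0°

At s = jω = j500:
quadratic: (j500)² + 470·j500 + 250000 = 0 + j235000 → |·| ≈ 2.35e+05, ∠ ≈ 90.00°
∠T = 0.00° − 90.00° = -90.00°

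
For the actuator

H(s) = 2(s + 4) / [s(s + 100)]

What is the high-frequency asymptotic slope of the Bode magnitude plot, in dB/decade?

-20 dB/decade

Each pole contributes −20 dB/decade at high frequency; each zero contributes +20 dB/decade.
Net: 1 zero(s) − 2 pole(s) → -20 dB/decade.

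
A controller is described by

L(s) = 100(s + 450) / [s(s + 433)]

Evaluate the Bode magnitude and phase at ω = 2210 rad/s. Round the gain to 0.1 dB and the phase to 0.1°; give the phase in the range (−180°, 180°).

-26.9 dB, -90.4°

At s = jω = j2210:
zero (s+450): 450 + j2210 → |·| = √(450²+2210²) = √5086600 ≈ 2255.3, ∠ = arctan(2210/450) ≈ 78.49°
pole (s+433): 433 + j2210 → |·| = √(433²+2210²) = √5071589 ≈ 2252, ∠ = arctan(2210/433) ≈ 78.91°
pole at origin: |s| = 2210, ∠ = 90.00° (in denominator)
|L| = 100 · 2255.3 / 4.9769e+06 ≈ 0.045315
Gain = 20 log₁₀(0.045315) ≈ -26.88 dB
∠L = 78.49° − 168.91° = -90.42°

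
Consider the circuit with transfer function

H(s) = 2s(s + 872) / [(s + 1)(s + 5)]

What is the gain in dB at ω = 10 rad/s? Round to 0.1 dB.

43.8 dB

At s = jω = j10:
zero (s+872): 872 + j10 → |·| = √(872²+10²) = √760484 ≈ 872.06, ∠ = arctan(10/872) ≈ 0.66°
zero at origin: s = j10 → |·| = 10, ∠ = 90.00°
pole (s+1): 1 + j10 → |·| = √(1²+10²) = √101 ≈ 10.05, ∠ = arctan(10/1) ≈ 84.29°
pole (s+5): 5 + j10 → |·| = √(5²+10²) = √125 ≈ 11.18, ∠ = arctan(10/5) ≈ 63.43°
|H| = 2 · 8720.6 / 112.36 ≈ 155.23
Gain = 20 log₁₀(155.23) ≈ 43.82 dB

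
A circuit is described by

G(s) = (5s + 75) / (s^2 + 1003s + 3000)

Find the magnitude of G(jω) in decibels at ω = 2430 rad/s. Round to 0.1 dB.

Substitute s = j2430:
Numerator: 5(j2430) + 75 = 75 + j12150
Denominator: (j2430)^2 + 1003(j2430) + 3000 = -5901900 + j2437290
|N| = √(75² + 12150²) ≈ 12150, ∠N ≈ 89.65°
|D| = √(5901900² + 2437290²) ≈ 6.3854e+06, ∠D ≈ 157.56°
|G| = 12150 / 6.3854e+06 ≈ 0.0019028
Gain = 20 log₁₀(0.0019028) ≈ -54.41 dB

-54.4 dB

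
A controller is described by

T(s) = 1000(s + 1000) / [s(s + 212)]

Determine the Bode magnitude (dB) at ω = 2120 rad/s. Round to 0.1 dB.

-5.7 dB

At s = jω = j2120:
zero (s+1000): 1000 + j2120 → |·| = √(1000²+2120²) = √5494400 ≈ 2344, ∠ = arctan(2120/1000) ≈ 64.75°
pole (s+212): 212 + j2120 → |·| = √(212²+2120²) = √4539344 ≈ 2130.6, ∠ = arctan(2120/212) ≈ 84.29°
pole at origin: |s| = 2120, ∠ = 90.00° (in denominator)
|T| = 1000 · 2344 / 4.5169e+06 ≈ 0.51894
Gain = 20 log₁₀(0.51894) ≈ -5.70 dB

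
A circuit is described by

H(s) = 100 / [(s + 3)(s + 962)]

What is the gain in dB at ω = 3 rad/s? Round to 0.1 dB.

-32.2 dB

At s = jω = j3:
pole (s+3): 3 + j3 → |·| = √(3²+3²) = √18 ≈ 4.2426, ∠ = arctan(3/3) ≈ 45.00°
pole (s+962): 962 + j3 → |·| = √(962²+3²) = √925453 ≈ 962, ∠ = arctan(3/962) ≈ 0.18°
|H| = 100 / 4081.4 ≈ 0.024501
Gain = 20 log₁₀(0.024501) ≈ -32.22 dB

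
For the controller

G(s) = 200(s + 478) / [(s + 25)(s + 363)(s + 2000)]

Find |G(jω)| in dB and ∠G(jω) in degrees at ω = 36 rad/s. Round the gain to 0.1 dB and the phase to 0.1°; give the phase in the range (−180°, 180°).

At s = jω = j36:
zero (s+478): 478 + j36 → |·| = √(478²+36²) = √229780 ≈ 479.35, ∠ = arctan(36/478) ≈ 4.31°
pole (s+25): 25 + j36 → |·| = √(25²+36²) = √1921 ≈ 43.829, ∠ = arctan(36/25) ≈ 55.22°
pole (s+363): 363 + j36 → |·| = √(363²+36²) = √133065 ≈ 364.78, ∠ = arctan(36/363) ≈ 5.66°
pole (s+2000): 2000 + j36 → |·| = √(2000²+36²) = √4001296 ≈ 2000.3, ∠ = arctan(36/2000) ≈ 1.03°
|G| = 200 · 479.35 / 3.1981e+07 ≈ 0.0029977
Gain = 20 log₁₀(0.0029977) ≈ -50.46 dB
∠G = 4.31° − 61.91° = -57.60°

-50.5 dB, -57.6°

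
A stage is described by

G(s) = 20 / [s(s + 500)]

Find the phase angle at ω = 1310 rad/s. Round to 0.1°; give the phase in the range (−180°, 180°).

-159.1°

At s = jω = j1310:
pole (s+500): 500 + j1310 → |·| = √(500²+1310²) = √1966100 ≈ 1402.2, ∠ = arctan(1310/500) ≈ 69.11°
pole at origin: |s| = 1310, ∠ = 90.00° (in denominator)
∠G = 0.00° − 159.11° = -159.11°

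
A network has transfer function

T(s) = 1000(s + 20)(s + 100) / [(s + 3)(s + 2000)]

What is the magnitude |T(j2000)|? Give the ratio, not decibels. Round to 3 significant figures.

At s = jω = j2000:
zero (s+20): 20 + j2000 → |·| = √(20²+2000²) = √4000400 ≈ 2000.1, ∠ = arctan(2000/20) ≈ 89.43°
zero (s+100): 100 + j2000 → |·| = √(100²+2000²) = √4010000 ≈ 2002.5, ∠ = arctan(2000/100) ≈ 87.14°
pole (s+3): 3 + j2000 → |·| = √(3²+2000²) = √4000009 ≈ 2000, ∠ = arctan(2000/3) ≈ 89.91°
pole (s+2000): 2000 + j2000 → |·| = √(2000²+2000²) = √8000000 ≈ 2828.4, ∠ = arctan(2000/2000) ≈ 45.00°
|T| = 1000 · 4.0052e+06 / 5.6568e+06 ≈ 708.03

708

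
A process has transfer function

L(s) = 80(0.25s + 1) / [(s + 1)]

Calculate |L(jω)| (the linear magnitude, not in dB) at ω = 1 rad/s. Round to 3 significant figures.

58.3

At ω = 1 rad/s:
zero (1 + j1·0.25) = 1 + j0.25 → |·| ≈ 1.0308, ∠ ≈ 14.04°
pole (1 + j1·1) = 1 + j1 → |·| ≈ 1.4142, ∠ ≈ 45.00°
|L| = 80 · 1.0308 / (1.4142) ≈ 58.311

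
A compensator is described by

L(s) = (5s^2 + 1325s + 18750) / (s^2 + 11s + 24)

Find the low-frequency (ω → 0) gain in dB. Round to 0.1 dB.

57.9 dB

L(0) = 18750 / 24 = 781.25
20 log₁₀(781.25) ≈ 57.86 dB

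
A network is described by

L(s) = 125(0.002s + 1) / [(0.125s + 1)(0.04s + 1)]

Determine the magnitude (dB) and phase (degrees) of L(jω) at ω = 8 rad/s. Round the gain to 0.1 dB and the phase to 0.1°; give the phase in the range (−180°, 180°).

At ω = 8 rad/s:
zero (1 + j8·0.002) = 1 + j0.016 → |·| ≈ 1.0001, ∠ ≈ 0.92°
pole (1 + j8·0.125) = 1 + j1 → |·| ≈ 1.4142, ∠ ≈ 45.00°
pole (1 + j8·0.04) = 1 + j0.32 → |·| ≈ 1.05, ∠ ≈ 17.74°
|L| = 125 · 1.0001 / (1.4142 · 1.05) ≈ 84.189
Gain = 20 log₁₀(84.189) ≈ 38.51 dB
∠L = (0.92°) − (45.00° + 17.74°) = -61.82°

38.5 dB, -61.8°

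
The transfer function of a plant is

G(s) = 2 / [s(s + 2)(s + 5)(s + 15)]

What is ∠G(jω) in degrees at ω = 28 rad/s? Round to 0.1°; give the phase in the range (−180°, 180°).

42.4°

At s = jω = j28:
pole (s+2): 2 + j28 → |·| = √(2²+28²) = √788 ≈ 28.071, ∠ = arctan(28/2) ≈ 85.91°
pole (s+5): 5 + j28 → |·| = √(5²+28²) = √809 ≈ 28.443, ∠ = arctan(28/5) ≈ 79.88°
pole (s+15): 15 + j28 → |·| = √(15²+28²) = √1009 ≈ 31.765, ∠ = arctan(28/15) ≈ 61.82°
pole at origin: |s| = 28, ∠ = 90.00° (in denominator)
∠G = 0.00° − 317.61° = -317.61° ≡ 42.39° (principal value)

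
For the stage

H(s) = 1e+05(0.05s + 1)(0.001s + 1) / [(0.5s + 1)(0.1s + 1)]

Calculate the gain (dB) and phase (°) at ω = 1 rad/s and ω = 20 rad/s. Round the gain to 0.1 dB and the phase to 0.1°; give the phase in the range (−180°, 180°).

ω = 1: 99.0 dB, -29.4°; ω = 20: 76.0 dB, -101.6°

At ω = 1 rad/s:
zero (1 + j1·0.05) = 1 + j0.05 → |·| ≈ 1.0012, ∠ ≈ 2.86°
zero (1 + j1·0.001) = 1 + j0.001 → |·| ≈ 1, ∠ ≈ 0.06°
pole (1 + j1·0.5) = 1 + j0.5 → |·| ≈ 1.118, ∠ ≈ 26.57°
pole (1 + j1·0.1) = 1 + j0.1 → |·| ≈ 1.005, ∠ ≈ 5.71°
|H| = 1e+05 · 1.0012 · 1 / (1.118 · 1.005) ≈ 89107
Gain = 20 log₁₀(89107) ≈ 99.00 dB
∠H = (2.86° + 0.06°) − (26.57° + 5.71°) = -29.36°

At ω = 20 rad/s:
zero (1 + j20·0.05) = 1 + j1 → |·| ≈ 1.4142, ∠ ≈ 45.00°
zero (1 + j20·0.001) = 1 + j0.02 → |·| ≈ 1.0002, ∠ ≈ 1.15°
pole (1 + j20·0.5) = 1 + j10 → |·| ≈ 10.05, ∠ ≈ 84.29°
pole (1 + j20·0.1) = 1 + j2 → |·| ≈ 2.2361, ∠ ≈ 63.43°
|H| = 1e+05 · 1.4142 · 1.0002 / (10.05 · 2.2361) ≈ 6294.2
Gain = 20 log₁₀(6294.2) ≈ 75.98 dB
∠H = (45.00° + 1.15°) − (84.29° + 63.43°) = -101.57°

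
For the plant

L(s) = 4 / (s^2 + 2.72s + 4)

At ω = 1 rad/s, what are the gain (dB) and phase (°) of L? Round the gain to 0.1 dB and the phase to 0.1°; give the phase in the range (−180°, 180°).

-0.1 dB, -42.2°

At s = jω = j1:
quadratic: (j1)² + 2.72·j1 + 4 = 3 + j2.72 → |·| ≈ 4.0495, ∠ ≈ 42.20°
|L| = 4 / 4.0495 ≈ 0.98778
Gain = 20 log₁₀(0.98778) ≈ -0.11 dB
∠L = 0.00° − 42.20° = -42.20°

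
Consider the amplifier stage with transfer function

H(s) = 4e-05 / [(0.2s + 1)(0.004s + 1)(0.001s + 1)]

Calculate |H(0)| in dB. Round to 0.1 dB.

-88.0 dB

H(0) = 4e-05 · 1 / 1 = 4e-05
20 log₁₀(4e-05) ≈ -87.96 dB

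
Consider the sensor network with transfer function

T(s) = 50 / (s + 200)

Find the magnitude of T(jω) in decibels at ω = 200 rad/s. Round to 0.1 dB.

Substitute s = j200:
Numerator: 50 = 50 + j0
Denominator: (j200) + 200 = 200 + j200
|N| = √(50² + 0²) ≈ 50, ∠N ≈ 0.00°
|D| = √(200² + 200²) ≈ 282.84, ∠D ≈ 45.00°
|T| = 50 / 282.84 ≈ 0.17678
Gain = 20 log₁₀(0.17678) ≈ -15.05 dB

-15.1 dB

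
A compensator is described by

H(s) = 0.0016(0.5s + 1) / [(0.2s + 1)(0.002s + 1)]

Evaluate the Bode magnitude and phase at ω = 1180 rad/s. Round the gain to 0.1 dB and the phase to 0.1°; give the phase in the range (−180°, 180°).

At ω = 1180 rad/s:
zero (1 + j1180·0.5) = 1 + j590 → |·| ≈ 590, ∠ ≈ 89.90°
pole (1 + j1180·0.2) = 1 + j236 → |·| ≈ 236, ∠ ≈ 89.76°
pole (1 + j1180·0.002) = 1 + j2.36 → |·| ≈ 2.5631, ∠ ≈ 67.04°
|H| = 0.0016 · 590 / (236 · 2.5631) ≈ 0.0015606
Gain = 20 log₁₀(0.0015606) ≈ -56.13 dB
∠H = (89.90°) − (89.76° + 67.04°) = -66.90°

-56.1 dB, -66.9°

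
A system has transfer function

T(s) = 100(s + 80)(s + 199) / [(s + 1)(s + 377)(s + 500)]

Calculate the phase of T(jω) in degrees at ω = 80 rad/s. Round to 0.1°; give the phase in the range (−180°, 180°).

At s = jω = j80:
zero (s+80): 80 + j80 → |·| = √(80²+80²) = √12800 ≈ 113.14, ∠ = arctan(80/80) ≈ 45.00°
zero (s+199): 199 + j80 → |·| = √(199²+80²) = √46001 ≈ 214.48, ∠ = arctan(80/199) ≈ 21.90°
pole (s+1): 1 + j80 → |·| = √(1²+80²) = √6401 ≈ 80.006, ∠ = arctan(80/1) ≈ 89.28°
pole (s+377): 377 + j80 → |·| = √(377²+80²) = √148529 ≈ 385.39, ∠ = arctan(80/377) ≈ 11.98°
pole (s+500): 500 + j80 → |·| = √(500²+80²) = √256400 ≈ 506.36, ∠ = arctan(80/500) ≈ 9.09°
∠T = 66.90° − 110.35° = -43.45°

-43.5°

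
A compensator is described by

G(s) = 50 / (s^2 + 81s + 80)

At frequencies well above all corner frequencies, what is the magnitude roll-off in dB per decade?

Each pole contributes −20 dB/decade at high frequency; each zero contributes +20 dB/decade.
Net: 0 zero(s) − 2 pole(s) → -40 dB/decade.

-40 dB/decade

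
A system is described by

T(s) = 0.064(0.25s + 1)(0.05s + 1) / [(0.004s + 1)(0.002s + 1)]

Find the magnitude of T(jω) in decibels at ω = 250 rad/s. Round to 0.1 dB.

At ω = 250 rad/s:
zero (1 + j250·0.25) = 1 + j62.5 → |·| ≈ 62.508, ∠ ≈ 89.08°
zero (1 + j250·0.05) = 1 + j12.5 → |·| ≈ 12.54, ∠ ≈ 85.43°
pole (1 + j250·0.004) = 1 + j1 → |·| ≈ 1.4142, ∠ ≈ 45.00°
pole (1 + j250·0.002) = 1 + j0.5 → |·| ≈ 1.118, ∠ ≈ 26.57°
|T| = 0.064 · 62.508 · 12.54 / (1.4142 · 1.118) ≈ 31.729
Gain = 20 log₁₀(31.729) ≈ 30.03 dB

30.0 dB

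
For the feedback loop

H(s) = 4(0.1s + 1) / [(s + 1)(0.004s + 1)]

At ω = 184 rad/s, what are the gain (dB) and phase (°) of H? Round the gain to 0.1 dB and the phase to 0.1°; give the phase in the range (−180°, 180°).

-9.8 dB, -39.2°

At ω = 184 rad/s:
zero (1 + j184·0.1) = 1 + j18.4 → |·| ≈ 18.427, ∠ ≈ 86.89°
pole (1 + j184·1) = 1 + j184 → |·| ≈ 184, ∠ ≈ 89.69°
pole (1 + j184·0.004) = 1 + j0.736 → |·| ≈ 1.2417, ∠ ≈ 36.35°
|H| = 4 · 18.427 / (184 · 1.2417) ≈ 0.32261
Gain = 20 log₁₀(0.32261) ≈ -9.83 dB
∠H = (86.89°) − (89.69° + 36.35°) = -39.15°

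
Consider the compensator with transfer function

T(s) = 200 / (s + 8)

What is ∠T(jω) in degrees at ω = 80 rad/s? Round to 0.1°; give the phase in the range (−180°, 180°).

At s = jω = j80:
pole (s+8): 8 + j80 → |·| = √(8²+80²) = √6464 ≈ 80.399, ∠ = arctan(80/8) ≈ 84.29°
∠T = 0.00° − 84.29° = -84.29°

-84.3°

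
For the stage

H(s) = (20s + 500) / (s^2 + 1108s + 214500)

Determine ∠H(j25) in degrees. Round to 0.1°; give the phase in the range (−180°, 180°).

Substitute s = j25:
Numerator: 20(j25) + 500 = 500 + j500
Denominator: (j25)^2 + 1108(j25) + 214500 = 213875 + j27700
|N| = √(500² + 500²) ≈ 707.11, ∠N ≈ 45.00°
|D| = √(213875² + 27700²) ≈ 2.1566e+05, ∠D ≈ 7.38°
∠H = 45.00° − 7.38° = 37.62°

37.6°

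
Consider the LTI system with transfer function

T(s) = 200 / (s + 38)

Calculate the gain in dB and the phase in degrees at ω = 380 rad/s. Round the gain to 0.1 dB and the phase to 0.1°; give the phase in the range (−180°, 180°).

-5.6 dB, -84.3°

At s = jω = j380:
pole (s+38): 38 + j380 → |·| = √(38²+380²) = √145844 ≈ 381.9, ∠ = arctan(380/38) ≈ 84.29°
|T| = 200 / 381.9 ≈ 0.5237
Gain = 20 log₁₀(0.5237) ≈ -5.62 dB
∠T = 0.00° − 84.29° = -84.29°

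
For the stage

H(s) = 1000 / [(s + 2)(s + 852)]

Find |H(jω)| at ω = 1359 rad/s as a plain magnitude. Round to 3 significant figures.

At s = jω = j1359:
pole (s+2): 2 + j1359 → |·| = √(2²+1359²) = √1846885 ≈ 1359, ∠ = arctan(1359/2) ≈ 89.92°
pole (s+852): 852 + j1359 → |·| = √(852²+1359²) = √2572785 ≈ 1604, ∠ = arctan(1359/852) ≈ 57.92°
|H| = 1000 / 2.1798e+06 ≈ 0.00045876

0.000459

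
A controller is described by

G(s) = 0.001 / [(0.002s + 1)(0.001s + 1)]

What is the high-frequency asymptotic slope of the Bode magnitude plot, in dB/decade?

Each pole contributes −20 dB/decade at high frequency; each zero contributes +20 dB/decade.
Net: 0 zero(s) − 2 pole(s) → -40 dB/decade.

-40 dB/decade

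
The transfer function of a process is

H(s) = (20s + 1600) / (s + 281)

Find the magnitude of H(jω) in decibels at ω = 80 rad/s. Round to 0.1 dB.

Substitute s = j80:
Numerator: 20(j80) + 1600 = 1600 + j1600
Denominator: (j80) + 281 = 281 + j80
|N| = √(1600² + 1600²) ≈ 2262.7, ∠N ≈ 45.00°
|D| = √(281² + 80²) ≈ 292.17, ∠D ≈ 15.89°
|H| = 2262.7 / 292.17 ≈ 7.7445
Gain = 20 log₁₀(7.7445) ≈ 17.78 dB

17.8 dB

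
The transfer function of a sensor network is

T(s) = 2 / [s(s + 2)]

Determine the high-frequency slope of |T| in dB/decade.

Each pole contributes −20 dB/decade at high frequency; each zero contributes +20 dB/decade.
Net: 0 zero(s) − 2 pole(s) → -40 dB/decade.

-40 dB/decade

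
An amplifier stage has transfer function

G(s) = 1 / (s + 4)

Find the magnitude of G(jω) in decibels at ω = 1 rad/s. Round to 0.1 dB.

Substitute s = j1:
Numerator: 1 = 1 + j0
Denominator: (j1) + 4 = 4 + j1
|N| = √(1² + 0²) ≈ 1, ∠N ≈ 0.00°
|D| = √(4² + 1²) ≈ 4.1231, ∠D ≈ 14.04°
|G| = 1 / 4.1231 ≈ 0.24254
Gain = 20 log₁₀(0.24254) ≈ -12.30 dB

-12.3 dB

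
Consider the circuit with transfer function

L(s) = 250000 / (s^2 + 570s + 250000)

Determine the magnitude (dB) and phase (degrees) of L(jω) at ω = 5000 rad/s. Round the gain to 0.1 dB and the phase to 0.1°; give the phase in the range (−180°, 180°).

-40.0 dB, -173.4°

At s = jω = j5000:
quadratic: (j5000)² + 570·j5000 + 250000 = -24750000 + j2850000 → |·| ≈ 2.4914e+07, ∠ ≈ 173.43°
|L| = 250000 / 2.4914e+07 ≈ 0.010035
Gain = 20 log₁₀(0.010035) ≈ -39.97 dB
∠L = 0.00° − 173.43° = -173.43°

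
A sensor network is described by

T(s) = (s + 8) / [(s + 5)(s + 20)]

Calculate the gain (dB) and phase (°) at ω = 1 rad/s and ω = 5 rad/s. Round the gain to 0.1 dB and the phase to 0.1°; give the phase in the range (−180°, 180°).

ω = 1: -22.1 dB, -7.0°; ω = 5: -23.8 dB, -27.0°

At s = jω = j1:
zero (s+8): 8 + j1 → |·| = √(8²+1²) = √65 ≈ 8.0623, ∠ = arctan(1/8) ≈ 7.13°
pole (s+5): 5 + j1 → |·| = √(5²+1²) = √26 ≈ 5.099, ∠ = arctan(1/5) ≈ 11.31°
pole (s+20): 20 + j1 → |·| = √(20²+1²) = √401 ≈ 20.025, ∠ = arctan(1/20) ≈ 2.86°
|T| = 1 · 8.0623 / 102.11 ≈ 0.078957
Gain = 20 log₁₀(0.078957) ≈ -22.05 dB
∠T = 7.13° − 14.17° = -7.04°

At s = jω = j5:
zero (s+8): 8 + j5 → |·| = √(8²+5²) = √89 ≈ 9.434, ∠ = arctan(5/8) ≈ 32.01°
pole (s+5): 5 + j5 → |·| = √(5²+5²) = √50 ≈ 7.0711, ∠ = arctan(5/5) ≈ 45.00°
pole (s+20): 20 + j5 → |·| = √(20²+5²) = √425 ≈ 20.616, ∠ = arctan(5/20) ≈ 14.04°
|T| = 1 · 9.434 / 145.78 ≈ 0.064714
Gain = 20 log₁₀(0.064714) ≈ -23.78 dB
∠T = 32.01° − 59.04° = -27.03°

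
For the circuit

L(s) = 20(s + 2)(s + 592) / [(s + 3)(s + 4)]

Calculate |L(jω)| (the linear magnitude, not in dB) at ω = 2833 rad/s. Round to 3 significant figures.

20.4

At s = jω = j2833:
zero (s+2): 2 + j2833 → |·| = √(2²+2833²) = √8025893 ≈ 2833, ∠ = arctan(2833/2) ≈ 89.96°
zero (s+592): 592 + j2833 → |·| = √(592²+2833²) = √8376353 ≈ 2894.2, ∠ = arctan(2833/592) ≈ 78.20°
pole (s+3): 3 + j2833 → |·| = √(3²+2833²) = √8025898 ≈ 2833, ∠ = arctan(2833/3) ≈ 89.94°
pole (s+4): 4 + j2833 → |·| = √(4²+2833²) = √8025905 ≈ 2833, ∠ = arctan(2833/4) ≈ 89.92°
|L| = 20 · 8.1993e+06 / 8.0259e+06 ≈ 20.432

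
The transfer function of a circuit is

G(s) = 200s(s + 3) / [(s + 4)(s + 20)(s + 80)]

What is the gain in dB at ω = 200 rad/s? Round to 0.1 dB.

-0.7 dB

At s = jω = j200:
zero (s+3): 3 + j200 → |·| = √(3²+200²) = √40009 ≈ 200.02, ∠ = arctan(200/3) ≈ 89.14°
zero at origin: s = j200 → |·| = 200, ∠ = 90.00°
pole (s+4): 4 + j200 → |·| = √(4²+200²) = √40016 ≈ 200.04, ∠ = arctan(200/4) ≈ 88.85°
pole (s+20): 20 + j200 → |·| = √(20²+200²) = √40400 ≈ 201, ∠ = arctan(200/20) ≈ 84.29°
pole (s+80): 80 + j200 → |·| = √(80²+200²) = √46400 ≈ 215.41, ∠ = arctan(200/80) ≈ 68.20°
|G| = 200 · 40004 / 8.6612e+06 ≈ 0.92375
Gain = 20 log₁₀(0.92375) ≈ -0.69 dB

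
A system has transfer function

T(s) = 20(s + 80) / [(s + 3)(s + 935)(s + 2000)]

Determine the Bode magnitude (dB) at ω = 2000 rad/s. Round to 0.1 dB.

-109.9 dB

At s = jω = j2000:
zero (s+80): 80 + j2000 → |·| = √(80²+2000²) = √4006400 ≈ 2001.6, ∠ = arctan(2000/80) ≈ 87.71°
pole (s+3): 3 + j2000 → |·| = √(3²+2000²) = √4000009 ≈ 2000, ∠ = arctan(2000/3) ≈ 89.91°
pole (s+935): 935 + j2000 → |·| = √(935²+2000²) = √4874225 ≈ 2207.8, ∠ = arctan(2000/935) ≈ 64.94°
pole (s+2000): 2000 + j2000 → |·| = √(2000²+2000²) = √8000000 ≈ 2828.4, ∠ = arctan(2000/2000) ≈ 45.00°
|T| = 20 · 2001.6 / 1.2489e+10 ≈ 3.2054e-06
Gain = 20 log₁₀(3.2054e-06) ≈ -109.88 dB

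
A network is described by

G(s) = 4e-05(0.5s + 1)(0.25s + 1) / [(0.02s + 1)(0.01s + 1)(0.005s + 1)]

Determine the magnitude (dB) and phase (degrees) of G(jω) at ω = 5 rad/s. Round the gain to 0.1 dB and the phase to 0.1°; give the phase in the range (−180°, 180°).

-75.3 dB, 109.5°

At ω = 5 rad/s:
zero (1 + j5·0.5) = 1 + j2.5 → |·| ≈ 2.6926, ∠ ≈ 68.20°
zero (1 + j5·0.25) = 1 + j1.25 → |·| ≈ 1.6008, ∠ ≈ 51.34°
pole (1 + j5·0.02) = 1 + j0.1 → |·| ≈ 1.005, ∠ ≈ 5.71°
pole (1 + j5·0.01) = 1 + j0.05 → |·| ≈ 1.0012, ∠ ≈ 2.86°
pole (1 + j5·0.005) = 1 + j0.025 → |·| ≈ 1.0003, ∠ ≈ 1.43°
|G| = 4e-05 · 2.6926 · 1.6008 / (1.005 · 1.0012 · 1.0003) ≈ 0.0001713
Gain = 20 log₁₀(0.0001713) ≈ -75.32 dB
∠G = (68.20° + 51.34°) − (5.71° + 2.86° + 1.43°) = 109.54°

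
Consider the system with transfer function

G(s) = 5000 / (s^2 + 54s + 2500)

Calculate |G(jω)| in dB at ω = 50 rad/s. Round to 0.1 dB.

5.4 dB

At s = jω = j50:
quadratic: (j50)² + 54·j50 + 2500 = 0 + j2700 → |·| ≈ 2700, ∠ ≈ 90.00°
|G| = 5000 / 2700 ≈ 1.8519
Gain = 20 log₁₀(1.8519) ≈ 5.35 dB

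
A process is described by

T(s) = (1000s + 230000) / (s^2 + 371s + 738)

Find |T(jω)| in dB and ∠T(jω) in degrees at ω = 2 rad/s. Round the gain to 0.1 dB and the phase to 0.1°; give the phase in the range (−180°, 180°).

Substitute s = j2:
Numerator: 1000(j2) + 230000 = 230000 + j2000
Denominator: (j2)^2 + 371(j2) + 738 = 734 + j742
|N| = √(230000² + 2000²) ≈ 2.3001e+05, ∠N ≈ 0.50°
|D| = √(734² + 742²) ≈ 1043.7, ∠D ≈ 45.31°
|T| = 2.3001e+05 / 1043.7 ≈ 220.38
Gain = 20 log₁₀(220.38) ≈ 46.86 dB
∠T = 0.50° − 45.31° = -44.81°

46.9 dB, -44.8°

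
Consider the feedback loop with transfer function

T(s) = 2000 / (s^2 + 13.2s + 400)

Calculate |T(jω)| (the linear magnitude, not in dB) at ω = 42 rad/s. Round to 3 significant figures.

1.36

At s = jω = j42:
quadratic: (j42)² + 13.2·j42 + 400 = -1364 + j554.4 → |·| ≈ 1472.4, ∠ ≈ 157.88°
|T| = 2000 / 1472.4 ≈ 1.3583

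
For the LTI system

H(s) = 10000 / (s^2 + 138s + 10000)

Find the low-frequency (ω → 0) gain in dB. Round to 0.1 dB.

0.0 dB

H(0) = 10000 / 10000 = 1
20 log₁₀(1) ≈ 0.00 dB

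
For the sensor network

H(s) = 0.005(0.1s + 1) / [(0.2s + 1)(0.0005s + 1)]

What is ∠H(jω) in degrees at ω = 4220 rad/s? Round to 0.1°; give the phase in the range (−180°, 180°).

-64.7°

At ω = 4220 rad/s:
zero (1 + j4220·0.1) = 1 + j422 → |·| ≈ 422, ∠ ≈ 89.86°
pole (1 + j4220·0.2) = 1 + j844 → |·| ≈ 844, ∠ ≈ 89.93°
pole (1 + j4220·0.0005) = 1 + j2.11 → |·| ≈ 2.335, ∠ ≈ 64.64°
∠H = (89.86°) − (89.93° + 64.64°) = -64.71°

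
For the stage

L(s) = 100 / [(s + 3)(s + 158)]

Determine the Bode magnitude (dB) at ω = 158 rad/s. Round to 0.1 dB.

At s = jω = j158:
pole (s+3): 3 + j158 → |·| = √(3²+158²) = √24973 ≈ 158.03, ∠ = arctan(158/3) ≈ 88.91°
pole (s+158): 158 + j158 → |·| = √(158²+158²) = √49928 ≈ 223.45, ∠ = arctan(158/158) ≈ 45.00°
|L| = 100 / 35312 ≈ 0.0028319
Gain = 20 log₁₀(0.0028319) ≈ -50.96 dB

-51.0 dB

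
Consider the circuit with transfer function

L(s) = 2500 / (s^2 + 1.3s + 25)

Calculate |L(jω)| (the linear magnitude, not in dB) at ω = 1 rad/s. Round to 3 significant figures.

104

At s = jω = j1:
quadratic: (j1)² + 1.3·j1 + 25 = 24 + j1.3 → |·| ≈ 24.035, ∠ ≈ 3.10°
|L| = 2500 / 24.035 ≈ 104.01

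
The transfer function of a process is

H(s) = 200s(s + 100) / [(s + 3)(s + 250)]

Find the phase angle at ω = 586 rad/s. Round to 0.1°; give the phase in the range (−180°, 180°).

At s = jω = j586:
zero (s+100): 100 + j586 → |·| = √(100²+586²) = √353396 ≈ 594.47, ∠ = arctan(586/100) ≈ 80.32°
zero at origin: s = j586 → |·| = 586, ∠ = 90.00°
pole (s+3): 3 + j586 → |·| = √(3²+586²) = √343405 ≈ 586.01, ∠ = arctan(586/3) ≈ 89.71°
pole (s+250): 250 + j586 → |·| = √(250²+586²) = √405896 ≈ 637.1, ∠ = arctan(586/250) ≈ 66.90°
∠H = 170.32° − 156.61° = 13.71°

13.7°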